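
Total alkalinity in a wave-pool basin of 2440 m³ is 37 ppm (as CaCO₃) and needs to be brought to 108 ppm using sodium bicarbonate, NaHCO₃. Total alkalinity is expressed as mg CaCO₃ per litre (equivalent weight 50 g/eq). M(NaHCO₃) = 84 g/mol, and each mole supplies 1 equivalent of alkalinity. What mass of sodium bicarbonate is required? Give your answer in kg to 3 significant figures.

Volume: 2440 m³ = 2,440,000 L.
Alkalinity to add: (108 − 37) = 71 mg/L as CaCO₃ × 2,440,000 L = 173,200 g as CaCO₃.
Equivalents: 173,200 g ÷ 50 g/eq = 3465 eq.
NaHCO₃ supplies 1 eq per mole → 3465 mol.
Mass: 3465 mol × 84 g/mol = 291,000 g.

291 kg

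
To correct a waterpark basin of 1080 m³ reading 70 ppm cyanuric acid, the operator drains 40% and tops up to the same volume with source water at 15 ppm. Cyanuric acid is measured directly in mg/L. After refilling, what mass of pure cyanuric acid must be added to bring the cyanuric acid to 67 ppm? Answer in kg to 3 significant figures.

Volume: 1080 m³ = 1,080,000 L.
After draining 40% and refilling: 70 × 0.60 + 15 × 0.40 = 48 ppm.
Deficit to target: 67 − 48 = 19 mg/L.
Mass: 19 mg/L × 1,080,000 L = 20,520 g cyanuric acid.

20.5 kg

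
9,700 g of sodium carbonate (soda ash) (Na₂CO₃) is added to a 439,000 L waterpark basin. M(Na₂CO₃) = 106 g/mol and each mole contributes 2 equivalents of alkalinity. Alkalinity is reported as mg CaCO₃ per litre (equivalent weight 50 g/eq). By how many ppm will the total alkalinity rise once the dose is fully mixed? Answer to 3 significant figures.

Moles of Na₂CO₃: 9,700 g ÷ 106 g/mol = 91.51 mol → 183 eq of alkalinity.
As CaCO₃: 183 eq × 50 g/eq = 9151 g.
Rise: 9151 g / 439,000 L × 1000 = 20.84 mg/L.

20.8 ppm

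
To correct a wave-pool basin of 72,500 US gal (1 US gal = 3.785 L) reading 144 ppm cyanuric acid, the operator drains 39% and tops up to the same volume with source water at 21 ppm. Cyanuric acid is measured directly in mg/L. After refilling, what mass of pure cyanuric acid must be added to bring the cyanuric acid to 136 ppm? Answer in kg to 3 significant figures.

11.0 kg

Volume: 72,500 US gal × 3.785 L/gal = 274,412 L.
After draining 39% and refilling: 144 × 0.61 + 21 × 0.39 = 96.03 ppm.
Deficit to target: 136 − 96.03 = 39.97 mg/L.
Mass: 39.97 mg/L × 274,412 L = 10,970 g cyanuric acid.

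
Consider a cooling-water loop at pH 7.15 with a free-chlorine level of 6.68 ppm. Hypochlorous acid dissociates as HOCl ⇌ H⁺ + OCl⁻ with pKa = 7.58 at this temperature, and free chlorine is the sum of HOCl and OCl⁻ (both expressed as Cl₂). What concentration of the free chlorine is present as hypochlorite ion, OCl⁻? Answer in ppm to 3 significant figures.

1.81 ppm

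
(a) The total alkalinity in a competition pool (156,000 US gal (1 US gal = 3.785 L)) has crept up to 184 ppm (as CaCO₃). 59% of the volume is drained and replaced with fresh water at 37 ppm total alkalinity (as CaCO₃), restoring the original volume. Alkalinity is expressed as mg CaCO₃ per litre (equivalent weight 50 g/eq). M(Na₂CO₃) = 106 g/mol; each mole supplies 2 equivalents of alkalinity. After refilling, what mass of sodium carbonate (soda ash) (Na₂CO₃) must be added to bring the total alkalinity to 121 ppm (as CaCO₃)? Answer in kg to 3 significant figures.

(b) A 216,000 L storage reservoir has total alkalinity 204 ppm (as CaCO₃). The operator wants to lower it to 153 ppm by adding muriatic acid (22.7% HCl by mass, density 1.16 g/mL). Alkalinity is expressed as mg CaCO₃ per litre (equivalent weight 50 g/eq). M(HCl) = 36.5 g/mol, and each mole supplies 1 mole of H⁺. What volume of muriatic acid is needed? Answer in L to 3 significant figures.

(a) Volume: 156,000 US gal × 3.785 L/gal = 590,460 L.
(a) After draining 59% and refilling: 184 × 0.41 + 37 × 0.59 = 97.27 ppm.
(a) Deficit to target: 121 − 97.27 = 23.73 mg/L.
(a) As CaCO₃: 23.73 mg/L × 590,460 L = 14,010 g; ÷ 50 g/eq ÷ 2 = 140.1 mol Na₂CO₃.
(a) Mass: 140.1 × 106 = 14,850 g.

(b) Alkalinity to neutralize: (204 − 153) = 51 mg/L as CaCO₃ × 216,000 L = 11,020 g as CaCO₃.
(b) Equivalents of H⁺ required: 11,020 ÷ 50 g/eq = 220.3 eq = 220.3 mol HCl.
(b) Mass of HCl: 220.3 × 36.5 = 8042 g.
(b) Mass of 22.7% solution: 8042 / 0.227 = 35,430 g.
(b) Volume: 35,430 g ÷ 1.16 g/mL = 30,540 mL.

(a) 14.9 kg; (b) 30.5 L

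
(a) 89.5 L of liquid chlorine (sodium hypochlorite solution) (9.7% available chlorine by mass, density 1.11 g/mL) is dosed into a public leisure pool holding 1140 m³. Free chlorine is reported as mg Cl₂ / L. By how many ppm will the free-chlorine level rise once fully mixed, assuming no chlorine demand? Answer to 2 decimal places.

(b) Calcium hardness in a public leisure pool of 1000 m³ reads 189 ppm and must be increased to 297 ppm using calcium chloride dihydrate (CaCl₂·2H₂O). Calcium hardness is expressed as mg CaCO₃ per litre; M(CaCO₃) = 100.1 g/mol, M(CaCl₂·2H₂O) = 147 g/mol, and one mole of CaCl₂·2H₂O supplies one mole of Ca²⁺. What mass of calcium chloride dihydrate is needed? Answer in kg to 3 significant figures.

(a) 8.45 ppm; (b) 159 kg

(a) Volume: 1140 m³ = 1,140,000 L.
(a) Mass of solution: 89.5 L × 1000 mL/L × 1.11 g/mL = 99,350 g.
(a) Available chlorine delivered: 99,350 g × 0.097 = 9636 g as Cl₂.
(a) Concentration rise: 9636 g / 1,140,000 L = 8.453 mg/L = 8.45 ppm.

(b) Volume: 1000 m³ = 1,000,000 L.
(b) Hardness to add: (297 − 189) = 108 mg/L as CaCO₃ × 1,000,000 L = 108,000 g as CaCO₃.
(b) Moles of Ca²⁺ (1 mol Ca²⁺ ≡ 1 mol CaCO₃): 108,000 / 100.1 g/mol = 1079 mol.
(b) Mass of CaCl₂·2H₂O: 1079 × 147 = 158,600 g.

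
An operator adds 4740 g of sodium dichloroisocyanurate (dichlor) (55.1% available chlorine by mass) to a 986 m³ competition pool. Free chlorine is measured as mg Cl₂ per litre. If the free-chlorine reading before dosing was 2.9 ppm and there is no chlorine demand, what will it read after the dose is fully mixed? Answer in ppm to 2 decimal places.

Volume: 986 m³ = 986,000 L.
Available chlorine delivered: 4740 g × 0.551 = 2612 g as Cl₂.
Concentration rise: 2612 g / 986,000 L = 2.649 mg/L = 2.65 ppm.
Final FC: 2.9 + 2.65 = 5.55 ppm.

5.55 ppm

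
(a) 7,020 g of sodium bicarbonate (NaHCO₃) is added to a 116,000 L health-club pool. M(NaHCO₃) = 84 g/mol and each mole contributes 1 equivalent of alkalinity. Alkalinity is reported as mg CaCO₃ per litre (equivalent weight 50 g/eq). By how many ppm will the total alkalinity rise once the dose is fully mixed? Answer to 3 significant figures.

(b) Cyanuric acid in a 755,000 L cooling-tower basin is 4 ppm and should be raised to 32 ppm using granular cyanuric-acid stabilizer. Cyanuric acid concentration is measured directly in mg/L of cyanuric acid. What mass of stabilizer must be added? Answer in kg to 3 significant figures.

(a) 36.0 ppm; (b) 21.1 kg

(a) Moles of NaHCO₃: 7,020 g ÷ 84 g/mol = 83.57 mol → 83.57 eq of alkalinity.
(a) As CaCO₃: 83.57 eq × 50 g/eq = 4179 g.
(a) Rise: 4179 g / 116,000 L × 1000 = 36.02 mg/L.

(b) CYA to add: (32 − 4) = 28 mg/L × 755,000 L = 21,140 g cyanuric acid.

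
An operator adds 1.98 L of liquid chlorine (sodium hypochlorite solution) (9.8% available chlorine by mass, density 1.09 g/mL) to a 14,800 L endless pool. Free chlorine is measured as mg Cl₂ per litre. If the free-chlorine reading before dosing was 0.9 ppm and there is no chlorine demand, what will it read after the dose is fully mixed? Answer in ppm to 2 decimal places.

15.19 ppm

Mass of solution: 1.98 L × 1000 mL/L × 1.09 g/mL = 2158 g.
Available chlorine delivered: 2158 g × 0.098 = 211.5 g as Cl₂.
Concentration rise: 211.5 g / 14,800 L = 14.29 mg/L = 14.29 ppm.
Final FC: 0.9 + 14.29 = 15.19 ppm.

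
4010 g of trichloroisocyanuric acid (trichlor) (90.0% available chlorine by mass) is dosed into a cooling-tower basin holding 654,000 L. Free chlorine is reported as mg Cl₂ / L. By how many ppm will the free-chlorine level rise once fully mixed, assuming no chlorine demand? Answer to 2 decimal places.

Available chlorine delivered: 4010 g × 0.9 = 3609 g as Cl₂.
Concentration rise: 3609 g / 654,000 L = 5.518 mg/L = 5.52 ppm.

5.52 ppm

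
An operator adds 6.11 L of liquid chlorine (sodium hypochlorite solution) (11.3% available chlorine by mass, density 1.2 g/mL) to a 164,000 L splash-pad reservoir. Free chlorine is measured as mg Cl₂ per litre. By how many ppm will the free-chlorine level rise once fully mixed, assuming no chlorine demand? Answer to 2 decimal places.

5.05 ppm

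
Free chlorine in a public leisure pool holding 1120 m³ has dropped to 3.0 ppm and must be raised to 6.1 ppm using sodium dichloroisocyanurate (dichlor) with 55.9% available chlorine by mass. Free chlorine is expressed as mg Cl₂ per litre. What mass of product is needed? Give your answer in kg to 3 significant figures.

6.21 kg

Volume: 1120 m³ = 1,120,000 L.
Chlorine deficit: 6.1 − 3.0 = 3.1 ppm = 3.1 mg/L as Cl₂.
Cl₂ equivalent needed: 3.1 mg/L × 1,120,000 L = 3,472,000 mg = 3472 g.
Product at 55.9% available chlorine: 3472 / 0.559 = 6211 g.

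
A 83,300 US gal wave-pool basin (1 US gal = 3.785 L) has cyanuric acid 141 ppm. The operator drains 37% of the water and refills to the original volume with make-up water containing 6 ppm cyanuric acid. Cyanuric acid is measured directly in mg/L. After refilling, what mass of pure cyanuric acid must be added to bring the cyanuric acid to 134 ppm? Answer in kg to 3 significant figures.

13.5 kg

Volume: 83,300 US gal × 3.785 L/gal = 315,290 L.
After draining 37% and refilling: 141 × 0.63 + 6 × 0.37 = 91.05 ppm.
Deficit to target: 134 − 91.05 = 42.95 mg/L.
Mass: 42.95 mg/L × 315,290 L = 13,540 g cyanuric acid.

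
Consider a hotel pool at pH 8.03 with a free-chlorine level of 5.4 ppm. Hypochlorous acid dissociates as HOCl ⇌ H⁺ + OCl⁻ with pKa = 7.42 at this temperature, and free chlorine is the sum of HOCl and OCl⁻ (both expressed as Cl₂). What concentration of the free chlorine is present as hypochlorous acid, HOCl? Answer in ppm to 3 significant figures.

[OCl⁻]/[HOCl] = 10^(pH − pKa) = 10^(8.03 − 7.42) = 10^0.61 = 4.074.
Fraction as HOCl = 1 / (1 + 4.074) = 0.1971.
HOCl = 0.1971 × 5.4 ppm = 1.064 ppm.

1.06 ppm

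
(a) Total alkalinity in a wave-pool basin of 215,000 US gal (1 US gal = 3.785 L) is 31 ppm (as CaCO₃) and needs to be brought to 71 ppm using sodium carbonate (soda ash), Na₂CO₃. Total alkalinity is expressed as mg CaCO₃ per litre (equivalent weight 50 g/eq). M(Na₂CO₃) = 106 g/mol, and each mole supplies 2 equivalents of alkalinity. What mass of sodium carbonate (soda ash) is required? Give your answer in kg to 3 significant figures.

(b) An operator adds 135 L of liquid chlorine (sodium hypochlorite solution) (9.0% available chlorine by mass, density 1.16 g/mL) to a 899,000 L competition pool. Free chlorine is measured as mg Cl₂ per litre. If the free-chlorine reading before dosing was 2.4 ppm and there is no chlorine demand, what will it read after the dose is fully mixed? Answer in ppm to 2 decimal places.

(a) Volume: 215,000 US gal × 3.785 L/gal = 813,775 L.
(a) Alkalinity to add: (71 − 31) = 40 mg/L as CaCO₃ × 813,775 L = 32,550 g as CaCO₃.
(a) Equivalents: 32,550 g ÷ 50 g/eq = 651 eq.
(a) Each mole of Na₂CO₃ supplies 2 eq, so 651 / 2 = 325.5 mol.
(a) Mass: 325.5 mol × 106 g/mol = 34,500 g.

(b) Mass of solution: 135 L × 1000 mL/L × 1.16 g/mL = 156,600 g.
(b) Available chlorine delivered: 156,600 g × 0.09 = 14,090 g as Cl₂.
(b) Concentration rise: 14,090 g / 899,000 L = 15.68 mg/L = 15.68 ppm.
(b) Final FC: 2.4 + 15.68 = 18.08 ppm.

(a) 34.5 kg; (b) 18.08 ppm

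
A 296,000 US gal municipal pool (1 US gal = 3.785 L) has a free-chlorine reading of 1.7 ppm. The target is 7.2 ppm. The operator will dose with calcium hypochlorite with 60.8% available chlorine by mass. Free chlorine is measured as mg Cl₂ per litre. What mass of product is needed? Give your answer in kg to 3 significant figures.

10.1 kg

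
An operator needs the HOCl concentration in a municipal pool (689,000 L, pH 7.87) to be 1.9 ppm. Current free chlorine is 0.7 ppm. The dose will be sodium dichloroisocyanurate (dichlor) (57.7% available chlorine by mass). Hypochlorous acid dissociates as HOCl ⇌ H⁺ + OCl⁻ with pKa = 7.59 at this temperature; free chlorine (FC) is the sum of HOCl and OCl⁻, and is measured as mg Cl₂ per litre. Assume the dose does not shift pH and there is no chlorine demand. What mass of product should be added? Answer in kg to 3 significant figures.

5.76 kg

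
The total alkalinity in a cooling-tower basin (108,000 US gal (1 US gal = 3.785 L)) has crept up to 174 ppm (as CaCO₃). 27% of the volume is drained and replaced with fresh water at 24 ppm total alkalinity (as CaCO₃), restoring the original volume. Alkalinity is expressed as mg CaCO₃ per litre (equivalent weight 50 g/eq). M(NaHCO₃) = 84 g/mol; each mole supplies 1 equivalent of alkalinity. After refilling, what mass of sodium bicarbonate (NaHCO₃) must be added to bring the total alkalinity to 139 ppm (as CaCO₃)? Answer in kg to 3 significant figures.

Volume: 108,000 US gal × 3.785 L/gal = 408,780 L.
After draining 27% and refilling: 174 × 0.73 + 24 × 0.27 = 133.5 ppm.
Deficit to target: 139 − 133.5 = 5.5 mg/L.
As CaCO₃: 5.5 mg/L × 408,780 L = 2248 g; ÷ 50 g/eq ÷ 1 = 44.97 mol NaHCO₃.
Mass: 44.97 × 84 = 3777 g.

3.78 kg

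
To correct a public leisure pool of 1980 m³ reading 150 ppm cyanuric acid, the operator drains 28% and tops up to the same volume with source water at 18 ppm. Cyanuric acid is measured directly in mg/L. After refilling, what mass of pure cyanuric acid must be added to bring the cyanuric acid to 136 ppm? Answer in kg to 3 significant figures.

45.5 kg

Volume: 1980 m³ = 1,980,000 L.
After draining 28% and refilling: 150 × 0.72 + 18 × 0.28 = 113.04 ppm.
Deficit to target: 136 − 113.04 = 22.96 mg/L.
Mass: 22.96 mg/L × 1,980,000 L = 45,460 g cyanuric acid.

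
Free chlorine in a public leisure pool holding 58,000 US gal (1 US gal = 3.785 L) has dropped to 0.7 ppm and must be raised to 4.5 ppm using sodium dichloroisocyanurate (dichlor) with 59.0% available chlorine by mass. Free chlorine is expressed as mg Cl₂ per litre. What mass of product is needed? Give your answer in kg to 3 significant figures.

Volume: 58,000 US gal × 3.785 L/gal = 219,530 L.
Chlorine deficit: 4.5 − 0.7 = 3.8 ppm = 3.8 mg/L as Cl₂.
Cl₂ equivalent needed: 3.8 mg/L × 219,530 L = 834,200 mg = 834.2 g.
Product at 59.0% available chlorine: 834.2 / 0.59 = 1414 g.

1.41 kg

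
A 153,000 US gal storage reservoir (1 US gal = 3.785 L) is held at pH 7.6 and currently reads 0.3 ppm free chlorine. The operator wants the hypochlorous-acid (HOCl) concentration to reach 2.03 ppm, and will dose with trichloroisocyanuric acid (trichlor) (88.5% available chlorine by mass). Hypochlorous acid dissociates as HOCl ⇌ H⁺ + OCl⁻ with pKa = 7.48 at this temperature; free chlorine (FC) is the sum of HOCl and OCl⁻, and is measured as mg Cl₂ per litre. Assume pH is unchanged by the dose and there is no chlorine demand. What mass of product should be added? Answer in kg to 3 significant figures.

2.88 kg

Volume: 153,000 US gal × 3.785 L/gal = 579,105 L.
[OCl⁻]/[HOCl] = 10^(pH − pKa) = 10^(7.6 − 7.48) = 1.318; fraction as HOCl = 1/(1 + 1.318) = 0.4314.
Free chlorine required for 2.03 ppm HOCl: 2.03 / 0.4314 = 4.706 ppm.
FC to add: 4.706 − 0.3 = 4.406 mg/L as Cl₂.
Cl₂ equivalent: 4.406 mg/L × 579,105 L = 2552 g.
Product at 88.5% available Cl: 2552 / 0.885 = 2883 g.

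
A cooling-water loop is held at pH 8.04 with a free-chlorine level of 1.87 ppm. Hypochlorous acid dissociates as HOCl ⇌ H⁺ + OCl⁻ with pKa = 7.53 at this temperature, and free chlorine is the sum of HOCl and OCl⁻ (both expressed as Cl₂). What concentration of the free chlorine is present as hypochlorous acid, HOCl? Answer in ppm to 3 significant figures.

0.441 ppm

[OCl⁻]/[HOCl] = 10^(pH − pKa) = 10^(8.04 − 7.53) = 10^0.51 = 3.236.
Fraction as HOCl = 1 / (1 + 3.236) = 0.2361.
HOCl = 0.2361 × 1.87 ppm = 0.4415 ppm.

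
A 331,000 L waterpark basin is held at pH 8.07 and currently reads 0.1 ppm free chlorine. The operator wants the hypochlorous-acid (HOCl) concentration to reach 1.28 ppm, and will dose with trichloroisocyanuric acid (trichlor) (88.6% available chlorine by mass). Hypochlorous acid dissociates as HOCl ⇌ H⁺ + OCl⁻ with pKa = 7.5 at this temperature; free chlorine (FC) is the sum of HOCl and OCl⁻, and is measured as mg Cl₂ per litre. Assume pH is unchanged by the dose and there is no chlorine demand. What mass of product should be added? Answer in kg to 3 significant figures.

[OCl⁻]/[HOCl] = 10^(pH − pKa) = 10^(8.07 − 7.5) = 3.715; fraction as HOCl = 1/(1 + 3.715) = 0.2121.
Free chlorine required for 1.28 ppm HOCl: 1.28 / 0.2121 = 6.036 ppm.
FC to add: 6.036 − 0.1 = 5.936 mg/L as Cl₂.
Cl₂ equivalent: 5.936 mg/L × 331,000 L = 1965 g.
Product at 88.6% available Cl: 1965 / 0.886 = 2217 g.

2.22 kg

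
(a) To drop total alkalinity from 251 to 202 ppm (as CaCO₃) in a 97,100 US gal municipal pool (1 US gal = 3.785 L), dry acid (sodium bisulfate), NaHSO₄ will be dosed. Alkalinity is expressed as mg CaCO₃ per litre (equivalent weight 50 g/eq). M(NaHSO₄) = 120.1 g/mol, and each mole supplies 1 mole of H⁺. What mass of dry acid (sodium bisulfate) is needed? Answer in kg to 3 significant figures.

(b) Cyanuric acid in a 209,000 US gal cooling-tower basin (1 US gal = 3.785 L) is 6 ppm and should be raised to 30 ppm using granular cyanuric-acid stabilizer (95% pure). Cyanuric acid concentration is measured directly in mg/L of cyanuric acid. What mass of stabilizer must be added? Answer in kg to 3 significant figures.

(a) 43.3 kg; (b) 20.0 kg

(a) Volume: 97,100 US gal × 3.785 L/gal = 367,524 L.
(a) Alkalinity to neutralize: (251 − 202) = 49 mg/L as CaCO₃ × 367,524 L = 18,010 g as CaCO₃.
(a) Equivalents of H⁺ required: 18,010 ÷ 50 g/eq = 360.2 eq = 360.2 mol NaHSO₄.
(a) Mass of NaHSO₄: 360.2 × 120.1 = 43,260 g.

(b) Volume: 209,000 US gal × 3.785 L/gal = 791,065 L.
(b) CYA to add: (30 − 6) = 24 mg/L × 791,065 L = 18,990 g cyanuric acid.
(b) At 95% purity: 18,990 / 0.95 = 19,980 g product.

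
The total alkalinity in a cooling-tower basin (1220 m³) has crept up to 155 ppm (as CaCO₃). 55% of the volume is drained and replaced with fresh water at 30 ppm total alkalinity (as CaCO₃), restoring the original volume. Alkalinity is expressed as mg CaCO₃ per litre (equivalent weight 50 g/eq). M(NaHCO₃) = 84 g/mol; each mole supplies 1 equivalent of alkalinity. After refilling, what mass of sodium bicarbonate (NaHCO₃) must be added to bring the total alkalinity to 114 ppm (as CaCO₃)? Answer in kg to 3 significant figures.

Volume: 1220 m³ = 1,220,000 L.
After draining 55% and refilling: 155 × 0.45 + 30 × 0.55 = 86.25 ppm.
Deficit to target: 114 − 86.25 = 27.75 mg/L.
As CaCO₃: 27.75 mg/L × 1,220,000 L = 33,860 g; ÷ 50 g/eq ÷ 1 = 677.1 mol NaHCO₃.
Mass: 677.1 × 84 = 56,880 g.

56.9 kg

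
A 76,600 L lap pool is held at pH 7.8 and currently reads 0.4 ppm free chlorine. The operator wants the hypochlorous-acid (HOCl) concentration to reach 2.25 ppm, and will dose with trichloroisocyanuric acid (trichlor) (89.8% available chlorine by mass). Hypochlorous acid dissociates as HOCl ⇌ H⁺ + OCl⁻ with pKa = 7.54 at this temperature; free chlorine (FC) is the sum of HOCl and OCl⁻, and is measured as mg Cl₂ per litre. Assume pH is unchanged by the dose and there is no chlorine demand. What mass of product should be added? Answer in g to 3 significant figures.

507 g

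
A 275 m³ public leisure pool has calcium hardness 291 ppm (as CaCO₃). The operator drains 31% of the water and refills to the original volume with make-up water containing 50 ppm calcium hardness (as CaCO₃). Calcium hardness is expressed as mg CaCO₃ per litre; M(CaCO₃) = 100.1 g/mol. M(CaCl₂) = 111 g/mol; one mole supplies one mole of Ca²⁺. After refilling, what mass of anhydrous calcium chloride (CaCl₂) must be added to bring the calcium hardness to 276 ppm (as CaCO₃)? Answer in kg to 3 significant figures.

18.2 kg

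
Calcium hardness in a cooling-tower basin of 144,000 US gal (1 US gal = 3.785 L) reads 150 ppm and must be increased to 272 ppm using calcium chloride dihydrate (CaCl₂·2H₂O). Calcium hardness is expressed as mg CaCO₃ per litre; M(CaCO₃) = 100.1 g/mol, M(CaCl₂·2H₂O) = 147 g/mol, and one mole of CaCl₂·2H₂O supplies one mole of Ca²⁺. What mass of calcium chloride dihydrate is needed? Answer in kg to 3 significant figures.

97.6 kg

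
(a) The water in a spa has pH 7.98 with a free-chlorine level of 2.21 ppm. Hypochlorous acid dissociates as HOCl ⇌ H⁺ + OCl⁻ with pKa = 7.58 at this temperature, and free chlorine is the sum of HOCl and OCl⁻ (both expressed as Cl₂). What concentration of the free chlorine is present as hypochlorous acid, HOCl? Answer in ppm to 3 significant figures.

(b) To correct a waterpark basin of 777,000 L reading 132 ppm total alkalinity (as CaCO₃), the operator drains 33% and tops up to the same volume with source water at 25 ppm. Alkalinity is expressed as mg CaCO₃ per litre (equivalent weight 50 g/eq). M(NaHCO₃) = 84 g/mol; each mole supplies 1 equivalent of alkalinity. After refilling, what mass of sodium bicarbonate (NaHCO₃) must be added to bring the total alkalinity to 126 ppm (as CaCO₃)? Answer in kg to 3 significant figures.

(a) [OCl⁻]/[HOCl] = 10^(pH − pKa) = 10^(7.98 − 7.58) = 10^0.40 = 2.512.
(a) Fraction as HOCl = 1 / (1 + 2.512) = 0.2847.
(a) HOCl = 0.2847 × 2.21 ppm = 0.6293 ppm.

(b) After draining 33% and refilling: 132 × 0.67 + 25 × 0.33 = 96.69 ppm.
(b) Deficit to target: 126 − 96.69 = 29.31 mg/L.
(b) As CaCO₃: 29.31 mg/L × 777,000 L = 22,770 g; ÷ 50 g/eq ÷ 1 = 455.5 mol NaHCO₃.
(b) Mass: 455.5 × 84 = 38,260 g.

(a) 0.629 ppm; (b) 38.3 kg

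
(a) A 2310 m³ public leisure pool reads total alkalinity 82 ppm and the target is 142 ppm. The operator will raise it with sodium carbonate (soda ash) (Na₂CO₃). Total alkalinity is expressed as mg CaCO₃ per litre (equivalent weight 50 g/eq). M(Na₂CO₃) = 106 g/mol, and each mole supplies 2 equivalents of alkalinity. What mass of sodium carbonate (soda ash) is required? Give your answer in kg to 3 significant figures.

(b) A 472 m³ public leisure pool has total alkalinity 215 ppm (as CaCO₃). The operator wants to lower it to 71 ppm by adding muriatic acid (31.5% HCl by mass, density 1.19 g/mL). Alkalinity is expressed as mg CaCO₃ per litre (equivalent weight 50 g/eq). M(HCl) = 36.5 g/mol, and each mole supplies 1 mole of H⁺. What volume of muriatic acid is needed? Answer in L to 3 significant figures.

(a) Volume: 2310 m³ = 2,310,000 L.
(a) Alkalinity to add: (142 − 82) = 60 mg/L as CaCO₃ × 2,310,000 L = 138,600 g as CaCO₃.
(a) Equivalents: 138,600 g ÷ 50 g/eq = 2772 eq.
(a) Each mole of Na₂CO₃ supplies 2 eq, so 2772 / 2 = 1386 mol.
(a) Mass: 1386 mol × 106 g/mol = 146,900 g.

(b) Volume: 472 m³ = 472,000 L.
(b) Alkalinity to neutralize: (215 − 71) = 144 mg/L as CaCO₃ × 472,000 L = 67,970 g as CaCO₃.
(b) Equivalents of H⁺ required: 67,970 ÷ 50 g/eq = 1359 eq = 1359 mol HCl.
(b) Mass of HCl: 1359 × 36.5 = 49,620 g.
(b) Mass of 31.5% solution: 49,620 / 0.315 = 157,500 g.
(b) Volume: 157,500 g ÷ 1.19 g/mL = 132,400 mL.

(a) 147 kg; (b) 132 L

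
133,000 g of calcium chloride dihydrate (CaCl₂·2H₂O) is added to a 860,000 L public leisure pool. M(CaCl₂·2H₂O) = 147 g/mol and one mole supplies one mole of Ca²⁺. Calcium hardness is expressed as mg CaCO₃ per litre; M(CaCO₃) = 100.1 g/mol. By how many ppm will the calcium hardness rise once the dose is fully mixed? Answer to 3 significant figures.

105 ppm

Moles of Ca²⁺: 133,000 g ÷ 147 g/mol = 904.8 mol.
As CaCO₃: 904.8 mol × 100.1 g/mol = 90,570 g.
Rise: 90,570 g / 860,000 L × 1000 = 105.3 mg/L.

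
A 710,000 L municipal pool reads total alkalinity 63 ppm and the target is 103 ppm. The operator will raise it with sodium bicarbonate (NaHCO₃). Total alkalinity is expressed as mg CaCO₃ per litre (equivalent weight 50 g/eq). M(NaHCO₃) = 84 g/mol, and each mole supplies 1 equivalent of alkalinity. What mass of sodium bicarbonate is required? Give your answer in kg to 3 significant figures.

47.7 kg

Alkalinity to add: (103 − 63) = 40 mg/L as CaCO₃ × 710,000 L = 28,400 g as CaCO₃.
Equivalents: 28,400 g ÷ 50 g/eq = 568 eq.
NaHCO₃ supplies 1 eq per mole → 568 mol.
Mass: 568 mol × 84 g/mol = 47,710 g.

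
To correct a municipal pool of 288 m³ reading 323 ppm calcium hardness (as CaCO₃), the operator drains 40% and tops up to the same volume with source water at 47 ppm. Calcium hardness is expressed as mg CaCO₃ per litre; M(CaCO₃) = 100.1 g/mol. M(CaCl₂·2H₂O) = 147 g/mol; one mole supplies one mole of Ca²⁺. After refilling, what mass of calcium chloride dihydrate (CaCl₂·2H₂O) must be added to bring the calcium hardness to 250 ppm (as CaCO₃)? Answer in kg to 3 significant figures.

15.8 kg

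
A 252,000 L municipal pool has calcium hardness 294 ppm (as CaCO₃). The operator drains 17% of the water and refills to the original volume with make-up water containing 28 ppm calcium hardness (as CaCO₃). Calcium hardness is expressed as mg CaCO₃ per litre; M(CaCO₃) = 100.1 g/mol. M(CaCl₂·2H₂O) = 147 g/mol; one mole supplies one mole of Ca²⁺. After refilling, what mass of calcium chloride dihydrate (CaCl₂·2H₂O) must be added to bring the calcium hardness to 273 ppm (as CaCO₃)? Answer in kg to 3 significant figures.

8.96 kg

After draining 17% and refilling: 294 × 0.83 + 28 × 0.17 = 248.78 ppm.
Deficit to target: 273 − 248.78 = 24.22 mg/L.
As CaCO₃: 24.22 mg/L × 252,000 L = 6103 g; ÷ 100.1 = 60.97 mol Ca²⁺.
Mass: 60.97 × 147 = 8963 g.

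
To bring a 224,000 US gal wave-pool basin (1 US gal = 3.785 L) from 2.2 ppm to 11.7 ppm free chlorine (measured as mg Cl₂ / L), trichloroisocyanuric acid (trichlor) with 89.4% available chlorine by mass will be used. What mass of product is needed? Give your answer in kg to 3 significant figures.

9.01 kg

Volume: 224,000 US gal × 3.785 L/gal = 847,840 L.
Chlorine deficit: 11.7 − 2.2 = 9.5 ppm = 9.5 mg/L as Cl₂.
Cl₂ equivalent needed: 9.5 mg/L × 847,840 L = 8,054,000 mg = 8054 g.
Product at 89.4% available chlorine: 8054 / 0.894 = 9009 g.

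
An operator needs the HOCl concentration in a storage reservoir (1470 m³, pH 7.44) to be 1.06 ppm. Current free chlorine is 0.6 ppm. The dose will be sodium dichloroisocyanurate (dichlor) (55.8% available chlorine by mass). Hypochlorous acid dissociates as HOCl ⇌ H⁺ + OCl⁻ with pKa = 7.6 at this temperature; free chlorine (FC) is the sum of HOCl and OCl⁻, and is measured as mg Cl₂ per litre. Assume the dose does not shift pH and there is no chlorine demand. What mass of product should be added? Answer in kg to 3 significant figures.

3.14 kg

Volume: 1470 m³ = 1,470,000 L.
[OCl⁻]/[HOCl] = 10^(pH − pKa) = 10^(7.44 − 7.6) = 0.6918; fraction as HOCl = 1/(1 + 0.6918) = 0.5911.
Free chlorine required for 1.06 ppm HOCl: 1.06 / 0.5911 = 1.793 ppm.
FC to add: 1.793 − 0.6 = 1.193 mg/L as Cl₂.
Cl₂ equivalent: 1.193 mg/L × 1,470,000 L = 1754 g.
Product at 55.8% available Cl: 1754 / 0.558 = 3144 g.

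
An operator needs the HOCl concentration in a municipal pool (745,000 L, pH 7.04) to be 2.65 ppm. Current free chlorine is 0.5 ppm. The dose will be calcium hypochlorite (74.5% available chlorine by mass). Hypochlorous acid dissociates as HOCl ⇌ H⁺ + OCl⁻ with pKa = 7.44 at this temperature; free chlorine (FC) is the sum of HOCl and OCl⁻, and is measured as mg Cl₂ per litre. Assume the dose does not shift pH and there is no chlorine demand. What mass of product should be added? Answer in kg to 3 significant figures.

[OCl⁻]/[HOCl] = 10^(pH − pKa) = 10^(7.04 − 7.44) = 0.3981; fraction as HOCl = 1/(1 + 0.3981) = 0.7153.
Free chlorine required for 2.65 ppm HOCl: 2.65 / 0.7153 = 3.705 ppm.
FC to add: 3.705 − 0.5 = 3.205 mg/L as Cl₂.
Cl₂ equivalent: 3.205 mg/L × 745,000 L = 2388 g.
Product at 74.5% available Cl: 2388 / 0.745 = 3205 g.

3.20 kg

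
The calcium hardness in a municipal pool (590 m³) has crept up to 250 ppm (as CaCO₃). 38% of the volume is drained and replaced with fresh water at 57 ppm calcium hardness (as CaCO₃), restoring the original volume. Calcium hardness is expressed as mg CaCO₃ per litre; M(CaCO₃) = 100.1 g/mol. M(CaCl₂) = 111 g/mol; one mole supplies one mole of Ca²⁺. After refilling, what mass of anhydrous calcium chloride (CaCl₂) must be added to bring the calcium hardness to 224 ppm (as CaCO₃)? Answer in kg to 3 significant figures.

31.0 kg

Volume: 590 m³ = 590,000 L.
After draining 38% and refilling: 250 × 0.62 + 57 × 0.38 = 176.66 ppm.
Deficit to target: 224 − 176.66 = 47.34 mg/L.
As CaCO₃: 47.34 mg/L × 590,000 L = 27,930 g; ÷ 100.1 = 279 mol Ca²⁺.
Mass: 279 × 111 = 30,970 g.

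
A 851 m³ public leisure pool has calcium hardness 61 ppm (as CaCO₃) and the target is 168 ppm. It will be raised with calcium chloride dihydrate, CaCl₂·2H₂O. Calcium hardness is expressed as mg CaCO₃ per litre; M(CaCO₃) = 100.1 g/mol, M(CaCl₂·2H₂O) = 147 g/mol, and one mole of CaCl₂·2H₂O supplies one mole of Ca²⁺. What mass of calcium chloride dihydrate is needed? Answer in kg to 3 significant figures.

Volume: 851 m³ = 851,000 L.
Hardness to add: (168 − 61) = 107 mg/L as CaCO₃ × 851,000 L = 91,060 g as CaCO₃.
Moles of Ca²⁺ (1 mol Ca²⁺ ≡ 1 mol CaCO₃): 91,060 / 100.1 g/mol = 909.7 mol.
Mass of CaCl₂·2H₂O: 909.7 × 147 = 133,700 g.

134 kg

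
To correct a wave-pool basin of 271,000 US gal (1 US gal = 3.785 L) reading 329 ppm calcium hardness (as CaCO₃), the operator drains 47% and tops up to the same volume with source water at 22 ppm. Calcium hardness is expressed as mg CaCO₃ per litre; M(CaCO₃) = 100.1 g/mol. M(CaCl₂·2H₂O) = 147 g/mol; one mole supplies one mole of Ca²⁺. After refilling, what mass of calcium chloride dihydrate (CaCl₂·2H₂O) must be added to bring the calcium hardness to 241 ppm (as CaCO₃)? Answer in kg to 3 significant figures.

84.8 kg

Volume: 271,000 US gal × 3.785 L/gal = 1,025,735 L.
After draining 47% and refilling: 329 × 0.53 + 22 × 0.47 = 184.71 ppm.
Deficit to target: 241 − 184.71 = 56.29 mg/L.
As CaCO₃: 56.29 mg/L × 1,025,735 L = 57,740 g; ÷ 100.1 = 576.8 mol Ca²⁺.
Mass: 576.8 × 147 = 84,790 g.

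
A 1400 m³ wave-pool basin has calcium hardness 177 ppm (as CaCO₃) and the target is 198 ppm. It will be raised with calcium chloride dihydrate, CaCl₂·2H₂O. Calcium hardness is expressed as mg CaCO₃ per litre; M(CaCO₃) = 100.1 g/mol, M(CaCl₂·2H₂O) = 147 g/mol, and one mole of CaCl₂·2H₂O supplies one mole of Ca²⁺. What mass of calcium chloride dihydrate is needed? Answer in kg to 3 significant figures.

Volume: 1400 m³ = 1,400,000 L.
Hardness to add: (198 − 177) = 21 mg/L as CaCO₃ × 1,400,000 L = 29,400 g as CaCO₃.
Moles of Ca²⁺ (1 mol Ca²⁺ ≡ 1 mol CaCO₃): 29,400 / 100.1 g/mol = 293.7 mol.
Mass of CaCl₂·2H₂O: 293.7 × 147 = 43,170 g.

43.2 kg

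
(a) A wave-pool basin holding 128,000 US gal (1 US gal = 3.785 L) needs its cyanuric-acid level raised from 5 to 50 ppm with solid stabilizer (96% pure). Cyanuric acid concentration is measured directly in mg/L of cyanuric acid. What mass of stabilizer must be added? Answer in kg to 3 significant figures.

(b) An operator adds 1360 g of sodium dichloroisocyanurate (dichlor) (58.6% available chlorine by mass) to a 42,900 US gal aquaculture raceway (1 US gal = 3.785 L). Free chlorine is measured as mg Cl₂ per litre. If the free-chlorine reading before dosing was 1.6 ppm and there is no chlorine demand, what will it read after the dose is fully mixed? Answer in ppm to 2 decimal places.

(a) Volume: 128,000 US gal × 3.785 L/gal = 484,480 L.
(a) CYA to add: (50 − 5) = 45 mg/L × 484,480 L = 21,800 g cyanuric acid.
(a) At 96% purity: 21,800 / 0.96 = 22,710 g product.

(b) Volume: 42,900 US gal × 3.785 L/gal = 162,376 L.
(b) Available chlorine delivered: 1360 g × 0.586 = 797 g as Cl₂.
(b) Concentration rise: 797 g / 162,376 L = 4.908 mg/L = 4.91 ppm.
(b) Final FC: 1.6 + 4.91 = 6.51 ppm.

(a) 22.7 kg; (b) 6.51 ppm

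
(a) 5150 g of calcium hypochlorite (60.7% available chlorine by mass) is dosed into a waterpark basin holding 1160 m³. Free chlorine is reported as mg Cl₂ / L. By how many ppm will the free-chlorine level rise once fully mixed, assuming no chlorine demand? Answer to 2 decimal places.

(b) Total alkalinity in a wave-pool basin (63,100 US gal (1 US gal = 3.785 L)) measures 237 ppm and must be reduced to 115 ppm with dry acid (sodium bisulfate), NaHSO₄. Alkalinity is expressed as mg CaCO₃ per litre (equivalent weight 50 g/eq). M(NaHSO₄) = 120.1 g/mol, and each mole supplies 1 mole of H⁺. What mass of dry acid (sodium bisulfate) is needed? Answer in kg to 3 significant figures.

(a) 2.69 ppm; (b) 70.0 kg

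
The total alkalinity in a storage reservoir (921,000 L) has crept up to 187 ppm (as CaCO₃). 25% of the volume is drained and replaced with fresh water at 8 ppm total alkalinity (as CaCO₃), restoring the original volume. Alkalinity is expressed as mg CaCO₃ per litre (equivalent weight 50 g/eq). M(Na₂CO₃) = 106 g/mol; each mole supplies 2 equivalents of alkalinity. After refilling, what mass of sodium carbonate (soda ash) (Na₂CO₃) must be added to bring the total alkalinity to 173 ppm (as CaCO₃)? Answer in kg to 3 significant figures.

After draining 25% and refilling: 187 × 0.75 + 8 × 0.25 = 142.25 ppm.
Deficit to target: 173 − 142.25 = 30.75 mg/L.
As CaCO₃: 30.75 mg/L × 921,000 L = 28,320 g; ÷ 50 g/eq ÷ 2 = 283.2 mol Na₂CO₃.
Mass: 283.2 × 106 = 30,020 g.

30.0 kg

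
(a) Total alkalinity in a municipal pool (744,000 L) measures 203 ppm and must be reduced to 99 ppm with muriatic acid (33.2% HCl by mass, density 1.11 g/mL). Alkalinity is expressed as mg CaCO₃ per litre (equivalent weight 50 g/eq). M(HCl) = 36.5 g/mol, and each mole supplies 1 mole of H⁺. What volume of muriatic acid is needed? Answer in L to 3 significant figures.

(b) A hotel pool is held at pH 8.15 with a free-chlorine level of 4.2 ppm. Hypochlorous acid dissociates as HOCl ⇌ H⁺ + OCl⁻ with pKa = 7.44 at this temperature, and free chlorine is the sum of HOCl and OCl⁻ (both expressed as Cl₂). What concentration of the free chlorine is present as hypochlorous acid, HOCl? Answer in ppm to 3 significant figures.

(a) Alkalinity to neutralize: (203 − 99) = 104 mg/L as CaCO₃ × 744,000 L = 77,380 g as CaCO₃.
(a) Equivalents of H⁺ required: 77,380 ÷ 50 g/eq = 1548 eq = 1548 mol HCl.
(a) Mass of HCl: 1548 × 36.5 = 56,480 g.
(a) Mass of 33.2% solution: 56,480 / 0.332 = 170,100 g.
(a) Volume: 170,100 g ÷ 1.11 g/mL = 153,300 mL.

(b) [OCl⁻]/[HOCl] = 10^(pH − pKa) = 10^(8.15 − 7.44) = 10^0.71 = 5.129.
(b) Fraction as HOCl = 1 / (1 + 5.129) = 0.1632.
(b) HOCl = 0.1632 × 4.2 ppm = 0.6853 ppm.

(a) 153 L; (b) 0.685 ppm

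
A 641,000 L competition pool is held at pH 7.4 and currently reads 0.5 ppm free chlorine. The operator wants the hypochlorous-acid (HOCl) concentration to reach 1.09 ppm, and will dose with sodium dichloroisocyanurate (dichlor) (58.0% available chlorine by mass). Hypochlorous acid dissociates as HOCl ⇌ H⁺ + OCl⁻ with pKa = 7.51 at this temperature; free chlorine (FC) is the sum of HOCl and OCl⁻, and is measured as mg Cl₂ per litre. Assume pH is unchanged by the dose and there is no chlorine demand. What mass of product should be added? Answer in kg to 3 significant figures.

[OCl⁻]/[HOCl] = 10^(pH − pKa) = 10^(7.4 − 7.51) = 0.7762; fraction as HOCl = 1/(1 + 0.7762) = 0.563.
Free chlorine required for 1.09 ppm HOCl: 1.09 / 0.563 = 1.936 ppm.
FC to add: 1.936 − 0.5 = 1.436 mg/L as Cl₂.
Cl₂ equivalent: 1.436 mg/L × 641,000 L = 920.5 g.
Product at 58.0% available Cl: 920.5 / 0.58 = 1587 g.

1.59 kg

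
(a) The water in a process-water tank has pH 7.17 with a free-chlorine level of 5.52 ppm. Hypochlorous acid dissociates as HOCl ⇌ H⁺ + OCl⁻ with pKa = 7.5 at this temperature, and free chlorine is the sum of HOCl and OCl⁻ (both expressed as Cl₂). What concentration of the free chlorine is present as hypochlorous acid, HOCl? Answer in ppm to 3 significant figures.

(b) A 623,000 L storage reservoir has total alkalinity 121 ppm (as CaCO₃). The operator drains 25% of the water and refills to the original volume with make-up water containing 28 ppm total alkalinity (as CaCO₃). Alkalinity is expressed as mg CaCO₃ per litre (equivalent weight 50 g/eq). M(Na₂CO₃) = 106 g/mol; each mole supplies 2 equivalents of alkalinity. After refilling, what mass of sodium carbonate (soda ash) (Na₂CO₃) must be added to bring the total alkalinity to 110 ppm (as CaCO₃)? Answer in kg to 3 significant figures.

(a) 3.76 ppm; (b) 8.09 kg

(a) [OCl⁻]/[HOCl] = 10^(pH − pKa) = 10^(7.17 − 7.5) = 10^-0.33 = 0.4677.
(a) Fraction as HOCl = 1 / (1 + 0.4677) = 0.6813.
(a) HOCl = 0.6813 × 5.52 ppm = 3.761 ppm.

(b) After draining 25% and refilling: 121 × 0.75 + 28 × 0.25 = 97.75 ppm.
(b) Deficit to target: 110 − 97.75 = 12.25 mg/L.
(b) As CaCO₃: 12.25 mg/L × 623,000 L = 7632 g; ÷ 50 g/eq ÷ 2 = 76.32 mol Na₂CO₃.
(b) Mass: 76.32 × 106 = 8090 g.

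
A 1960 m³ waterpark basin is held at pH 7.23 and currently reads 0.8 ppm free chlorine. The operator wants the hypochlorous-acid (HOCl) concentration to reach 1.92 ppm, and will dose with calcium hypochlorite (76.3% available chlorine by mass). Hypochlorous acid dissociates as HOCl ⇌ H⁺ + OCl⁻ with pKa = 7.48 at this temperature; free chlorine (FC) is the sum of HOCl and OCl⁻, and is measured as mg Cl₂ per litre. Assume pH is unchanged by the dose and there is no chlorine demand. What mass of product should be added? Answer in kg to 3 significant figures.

5.65 kg

Volume: 1960 m³ = 1,960,000 L.
[OCl⁻]/[HOCl] = 10^(pH − pKa) = 10^(7.23 − 7.48) = 0.5623; fraction as HOCl = 1/(1 + 0.5623) = 0.6401.
Free chlorine required for 1.92 ppm HOCl: 1.92 / 0.6401 = 3 ppm.
FC to add: 3 − 0.8 = 2.2 mg/L as Cl₂.
Cl₂ equivalent: 2.2 mg/L × 1,960,000 L = 4311 g.
Product at 76.3% available Cl: 4311 / 0.763 = 5651 g.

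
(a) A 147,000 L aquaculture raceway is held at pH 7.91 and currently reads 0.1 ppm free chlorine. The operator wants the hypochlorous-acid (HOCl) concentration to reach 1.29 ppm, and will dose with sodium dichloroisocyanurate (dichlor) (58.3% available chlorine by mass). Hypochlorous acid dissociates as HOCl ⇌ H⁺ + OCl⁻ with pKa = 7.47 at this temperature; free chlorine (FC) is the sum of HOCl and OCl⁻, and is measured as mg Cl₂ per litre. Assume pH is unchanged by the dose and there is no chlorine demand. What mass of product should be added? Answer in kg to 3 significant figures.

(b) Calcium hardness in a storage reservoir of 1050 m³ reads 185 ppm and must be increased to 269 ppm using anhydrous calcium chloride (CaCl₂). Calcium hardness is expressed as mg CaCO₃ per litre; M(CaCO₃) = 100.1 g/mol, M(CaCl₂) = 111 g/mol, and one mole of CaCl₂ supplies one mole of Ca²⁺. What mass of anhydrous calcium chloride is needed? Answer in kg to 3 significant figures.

(a) 1.20 kg; (b) 97.8 kg

(a) [OCl⁻]/[HOCl] = 10^(pH − pKa) = 10^(7.91 − 7.47) = 2.754; fraction as HOCl = 1/(1 + 2.754) = 0.2664.
(a) Free chlorine required for 1.29 ppm HOCl: 1.29 / 0.2664 = 4.843 ppm.
(a) FC to add: 4.843 − 0.1 = 4.743 mg/L as Cl₂.
(a) Cl₂ equivalent: 4.743 mg/L × 147,000 L = 697.2 g.
(a) Product at 58.3% available Cl: 697.2 / 0.583 = 1196 g.

(b) Volume: 1050 m³ = 1,050,000 L.
(b) Hardness to add: (269 − 185) = 84 mg/L as CaCO₃ × 1,050,000 L = 88,200 g as CaCO₃.
(b) Moles of Ca²⁺ (1 mol Ca²⁺ ≡ 1 mol CaCO₃): 88,200 / 100.1 g/mol = 881.1 mol.
(b) Mass of CaCl₂: 881.1 × 111 = 97,800 g.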